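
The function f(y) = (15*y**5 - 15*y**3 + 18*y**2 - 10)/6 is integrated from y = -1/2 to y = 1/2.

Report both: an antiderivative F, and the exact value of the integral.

Antiderivative: F(y) = y*(10*y**5 - 15*y**3 + 24*y**2 - 40)/24; value = -17/12

A candidate is checked by its d/dy: the result must match f(y).
F(y) = y*(10*y**5 - 15*y**3 + 24*y**2 - 40)/24 is an antiderivative of f.
Check: d/dy[y*(10*y**5 - 15*y**3 + 24*y**2 - 40)/24] = 5*y**5/2 - 5*y**3/2 + 3*y**2 - 5/3, which equals f(y).
F(1/2) = -569/768; F(-1/2) = 173/256.
Integral = F(1/2) - F(-1/2) = -17/12.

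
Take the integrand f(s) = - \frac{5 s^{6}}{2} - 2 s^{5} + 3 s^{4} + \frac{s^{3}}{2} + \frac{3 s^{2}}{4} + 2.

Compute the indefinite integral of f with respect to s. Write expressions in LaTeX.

Integrate term by term and add the pieces.
Check: d/ds[- \frac{s \left(300 s^{6} + 280 s^{5} - 504 s^{4} - 105 s^{3} - 210 s^{2} - 1680\right)}{840}] = - \frac{5 s^{6}}{2} - 2 s^{5} + 3 s^{4} + \frac{s^{3}}{2} + \frac{3 s^{2}}{4} + 2 = f(s).

F(s) = - \frac{s \left(300 s^{6} + 280 s^{5} - 504 s^{4} - 105 s^{3} - 210 s^{2} - 1680\right)}{840} + C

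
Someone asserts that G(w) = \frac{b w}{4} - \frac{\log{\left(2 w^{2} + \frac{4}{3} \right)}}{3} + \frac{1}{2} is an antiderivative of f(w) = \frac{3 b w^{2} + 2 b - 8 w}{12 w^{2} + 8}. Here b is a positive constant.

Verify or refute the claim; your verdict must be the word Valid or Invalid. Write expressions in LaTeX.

Valid - the claim checks out under differentiation.

d/dw[G] = \frac{3 b w^{2} + 2 b - 8 w}{12 w^{2} + 8}
This equals f(w) exactly, so the claim holds.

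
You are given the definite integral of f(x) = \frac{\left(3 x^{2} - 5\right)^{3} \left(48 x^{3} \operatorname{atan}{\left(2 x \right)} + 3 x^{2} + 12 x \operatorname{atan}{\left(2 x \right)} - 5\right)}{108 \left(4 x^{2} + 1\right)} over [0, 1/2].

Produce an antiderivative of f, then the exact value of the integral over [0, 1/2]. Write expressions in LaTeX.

f has the shape u'v + uv' for u = \frac{3 \left(\frac{5}{3} - x^{2}\right)^{4}}{8} and v = \operatorname{atan}{\left(2 x \right)} — it is the derivative of the product u*v.
F(x) = \frac{3 x^{8} \operatorname{atan}{\left(2 x \right)}}{8} - \frac{5 x^{6} \operatorname{atan}{\left(2 x \right)}}{2} + \frac{25 x^{4} \operatorname{atan}{\left(2 x \right)}}{4} - \frac{125 x^{2} \operatorname{atan}{\left(2 x \right)}}{18} + \frac{625 \operatorname{atan}{\left(2 x \right)}}{216} is an antiderivative of f.
Check: d/dx[\frac{3 x^{8} \operatorname{atan}{\left(2 x \right)}}{8} - \frac{5 x^{6} \operatorname{atan}{\left(2 x \right)}}{2} + \frac{25 x^{4} \operatorname{atan}{\left(2 x \right)}}{4} - \frac{125 x^{2} \operatorname{atan}{\left(2 x \right)}}{18} + \frac{625 \operatorname{atan}{\left(2 x \right)}}{216}] = \frac{1296 x^{9} \operatorname{atan}{\left(2 x \right)} + 81 x^{8} - 6156 x^{7} \operatorname{atan}{\left(2 x \right)} - 540 x^{6} + 9180 x^{5} \operatorname{atan}{\left(2 x \right)} + 1350 x^{4} - 3300 x^{3} \operatorname{atan}{\left(2 x \right)} - 1500 x^{2} - 1500 x \operatorname{atan}{\left(2 x \right)} + 625}{432 x^{2} + 108}, which equals f(x).
F(1/2) = \frac{83521 \pi}{221184}; F(0) = 0.
Integral = F(1/2) - F(0) = \frac{83521 \pi}{221184}.

Antiderivative: F(x) = \frac{3 x^{8} \operatorname{atan}{\left(2 x \right)}}{8} - \frac{5 x^{6} \operatorname{atan}{\left(2 x \right)}}{2} + \frac{25 x^{4} \operatorname{atan}{\left(2 x \right)}}{4} - \frac{125 x^{2} \operatorname{atan}{\left(2 x \right)}}{18} + \frac{625 \operatorname{atan}{\left(2 x \right)}}{216}; value = \frac{83521 \pi}{221184}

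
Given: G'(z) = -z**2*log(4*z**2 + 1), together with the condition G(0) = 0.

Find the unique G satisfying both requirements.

Check a candidate G(z) by differentiating: d/dz[G] must match the given G'(z).
A general antiderivative is -z**3*log(4*z**2 + 1)/3 + 2*z**3/9 - z/6 + atan(2*z)/12 + C.
The condition gives C = 0 - (0) = 0.
So G(z) = -z**3*log(4*z**2 + 1)/3 + 2*z**3/9 - z/6 + atan(2*z)/12.
Check: d/dz[-z**3*log(4*z**2 + 1)/3 + 2*z**3/9 - z/6 + atan(2*z)/12] = -z**2*log(4*z**2 + 1) = G'(z).

G(z) = -z**3*log(4*z**2 + 1)/3 + 2*z**3/9 - z/6 + atan(2*z)/12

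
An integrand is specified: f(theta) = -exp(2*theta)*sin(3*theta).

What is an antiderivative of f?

An antiderivative is F(theta) = (-2*sin(3*theta) + 3*cos(3*theta))*exp(2*theta)/13.

A first test for any F(theta): its theta-derivative must equal f(theta) identically.
Check: d/dtheta[(-2*sin(3*theta) + 3*cos(3*theta))*exp(2*theta)/13] = -exp(2*theta)*sin(3*theta) = f(theta).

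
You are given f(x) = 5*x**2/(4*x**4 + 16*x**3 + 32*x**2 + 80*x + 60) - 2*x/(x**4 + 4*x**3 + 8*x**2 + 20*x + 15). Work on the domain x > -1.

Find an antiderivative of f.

The denominator factors as 4*(x + 1)*(x + 3)*(x**2 + 5); partial fractions split f into directly integrable pieces: (58*x - 55)/(168*(x**2 + 5)) - 69/(112*(x + 3)) + 13/(48*(x + 1)).
Check: d/dx[(91*log(x + 1) - 207*log(x + 3) + 58*log(x**2 + 5) - 22*sqrt(5)*atan(sqrt(5)*x/5))/336] = (5*x**2 - 8*x)/(4*x**4 + 16*x**3 + 32*x**2 + 80*x + 60), which equals f(x).

An antiderivative is F(x) = (91*log(x + 1) - 207*log(x + 3) + 58*log(x**2 + 5) - 22*sqrt(5)*atan(sqrt(5)*x/5))/336.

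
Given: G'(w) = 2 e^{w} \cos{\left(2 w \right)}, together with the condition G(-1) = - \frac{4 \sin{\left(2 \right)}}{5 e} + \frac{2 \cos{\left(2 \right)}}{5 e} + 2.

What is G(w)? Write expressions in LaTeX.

The proposed G(w) is checked by its d/dw: the result must match the given G'(w).
A general antiderivative is \frac{4 e^{w} \sin{\left(2 w \right)}}{5} + \frac{2 e^{w} \cos{\left(2 w \right)}}{5} + C.
The condition gives C = - \frac{4 \sin{\left(2 \right)}}{5 e} + \frac{2 \cos{\left(2 \right)}}{5 e} + 2 - (- \frac{4 \sin{\left(2 \right)}}{5 e} + \frac{2 \cos{\left(2 \right)}}{5 e}) = 2.
So G(w) = \frac{2 \left(2 e^{w} \sin{\left(2 w \right)} + e^{w} \cos{\left(2 w \right)} + 5\right)}{5}.
Check: d/dw[\frac{2 \left(2 e^{w} \sin{\left(2 w \right)} + e^{w} \cos{\left(2 w \right)} + 5\right)}{5}] = 2 e^{w} \cos{\left(2 w \right)} = G'(w).

G(w) = \frac{2 \left(2 e^{w} \sin{\left(2 w \right)} + e^{w} \cos{\left(2 w \right)} + 5\right)}{5}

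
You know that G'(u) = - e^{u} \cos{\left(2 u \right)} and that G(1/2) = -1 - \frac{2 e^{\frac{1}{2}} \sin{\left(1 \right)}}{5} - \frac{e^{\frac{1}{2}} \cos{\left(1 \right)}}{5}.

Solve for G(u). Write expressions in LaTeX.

G(u) = - \frac{2 e^{u} \sin{\left(2 u \right)}}{5} - \frac{e^{u} \cos{\left(2 u \right)}}{5} - 1

Any candidate G(u) must reproduce the stated G'(u) exactly.
A general antiderivative is - \frac{2 e^{u} \sin{\left(2 u \right)}}{5} - \frac{e^{u} \cos{\left(2 u \right)}}{5} + C.
The condition gives C = -1 - \frac{2 e^{\frac{1}{2}} \sin{\left(1 \right)}}{5} - \frac{e^{\frac{1}{2}} \cos{\left(1 \right)}}{5} - (- \frac{2 e^{\frac{1}{2}} \sin{\left(1 \right)}}{5} - \frac{e^{\frac{1}{2}} \cos{\left(1 \right)}}{5}) = -1.
So G(u) = - \frac{2 e^{u} \sin{\left(2 u \right)}}{5} - \frac{e^{u} \cos{\left(2 u \right)}}{5} - 1.
Check: d/du[- \frac{2 e^{u} \sin{\left(2 u \right)}}{5} - \frac{e^{u} \cos{\left(2 u \right)}}{5} - 1] = - e^{u} \cos{\left(2 u \right)} = G'(u).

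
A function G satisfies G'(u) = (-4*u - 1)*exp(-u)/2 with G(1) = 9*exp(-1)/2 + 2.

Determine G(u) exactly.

G(u) = (4*u + 4*exp(u) + 5)*exp(-u)/2

Recognize the product-rule pattern: G'(u) = v'r + vr' with v = 2*u + 5/2, r = exp(-u), so integration by parts undoes it.
A general antiderivative is (4*u + 5)*exp(-u)/2 + C.
The condition gives C = 9*exp(-1)/2 + 2 - (9*exp(-1)/2) = 2.
So G(u) = (4*u + 4*exp(u) + 5)*exp(-u)/2.
Check: d/du[(4*u + 4*exp(u) + 5)*exp(-u)/2] = (-4*u - 1)*exp(-u)/2 = G'(u).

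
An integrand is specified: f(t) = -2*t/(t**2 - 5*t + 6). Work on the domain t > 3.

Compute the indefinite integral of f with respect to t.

The denominator factors as (t - 3)*(t - 2); partial fractions split f into directly integrable pieces: 4/(t - 2) - 6/(t - 3).
Check: d/dt[2*(-3*log(t - 3) + 2*log(t - 2))] = -2*t/(t**2 - 5*t + 6) = f(t).

F(t) = 2*(-3*log(t - 3) + 2*log(t - 2)) + C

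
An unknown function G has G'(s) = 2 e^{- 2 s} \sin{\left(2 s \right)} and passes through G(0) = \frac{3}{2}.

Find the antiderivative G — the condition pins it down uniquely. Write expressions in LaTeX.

G(s) = \frac{\left(4 e^{2 s} - \sin{\left(2 s \right)} - \cos{\left(2 s \right)}\right) e^{- 2 s}}{2}

Any candidate G(s) must reproduce the stated G'(s) exactly.
A general antiderivative is - \frac{e^{- 2 s} \sin{\left(2 s \right)}}{2} - \frac{e^{- 2 s} \cos{\left(2 s \right)}}{2} + C.
The condition gives C = \frac{3}{2} - (- \frac{1}{2}) = 2.
So G(s) = \frac{\left(4 e^{2 s} - \sin{\left(2 s \right)} - \cos{\left(2 s \right)}\right) e^{- 2 s}}{2}.
Check: d/ds[\frac{\left(4 e^{2 s} - \sin{\left(2 s \right)} - \cos{\left(2 s \right)}\right) e^{- 2 s}}{2}] = 2 e^{- 2 s} \sin{\left(2 s \right)} = G'(s).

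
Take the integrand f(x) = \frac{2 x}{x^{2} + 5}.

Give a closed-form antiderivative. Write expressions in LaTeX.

An antiderivative is F(x) = \log{\left(x^{2} + 5 \right)}.

f matches the chain-rule pattern g'(h)*h' with inner function h(x) = x^{2} + 5; substituting u = h(x) collapses the integral.
Check: d/dx[\log{\left(x^{2} + 5 \right)}] = \frac{2 x}{x^{2} + 5} = f(x).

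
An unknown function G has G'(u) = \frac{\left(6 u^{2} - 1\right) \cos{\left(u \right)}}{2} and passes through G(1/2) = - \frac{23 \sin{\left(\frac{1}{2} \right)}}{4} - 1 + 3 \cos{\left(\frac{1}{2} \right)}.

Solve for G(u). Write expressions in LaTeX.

For G(u) to be correct, d/du[G] must agree with the stated G'(u) identically.
A general antiderivative is 3 u^{2} \sin{\left(u \right)} + 6 u \cos{\left(u \right)} - \frac{13 \sin{\left(u \right)}}{2} + C.
The condition gives C = - \frac{23 \sin{\left(\frac{1}{2} \right)}}{4} - 1 + 3 \cos{\left(\frac{1}{2} \right)} - (- \frac{23 \sin{\left(\frac{1}{2} \right)}}{4} + 3 \cos{\left(\frac{1}{2} \right)}) = -1.
So G(u) = 3 u^{2} \sin{\left(u \right)} + 6 u \cos{\left(u \right)} - \frac{13 \sin{\left(u \right)}}{2} - 1.
Check: d/du[3 u^{2} \sin{\left(u \right)} + 6 u \cos{\left(u \right)} - \frac{13 \sin{\left(u \right)}}{2} - 1] = 3 u^{2} \cos{\left(u \right)} - \frac{\cos{\left(u \right)}}{2}, which equals G'(u).

G(u) = 3 u^{2} \sin{\left(u \right)} + 6 u \cos{\left(u \right)} - \frac{13 \sin{\left(u \right)}}{2} - 1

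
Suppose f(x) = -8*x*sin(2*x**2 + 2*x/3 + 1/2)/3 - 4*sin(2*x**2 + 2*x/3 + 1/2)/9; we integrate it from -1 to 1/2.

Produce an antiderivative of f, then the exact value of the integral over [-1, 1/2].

f matches the chain-rule pattern g'(h)*h' with inner function h(x) = 2*x**2 + 2*x/3 + 1/2; substituting u = h(x) collapses the integral.
F(x) = 2*cos(2*x**2 + 2*x/3 + 1/2)/3 is an antiderivative of f.
Check: d/dx[2*cos(2*x**2 + 2*x/3 + 1/2)/3] = -8*x*sin(2*x**2 + 2*x/3 + 1/2)/3 - 4*sin(2*x**2 + 2*x/3 + 1/2)/9 = f(x).
F(1/2) = 2*cos(4/3)/3; F(-1) = 2*cos(11/6)/3.
Integral = F(1/2) - F(-1) = 2*cos(4/3)/3 - 2*cos(11/6)/3.

Antiderivative: F(x) = 2*cos(2*x**2 + 2*x/3 + 1/2)/3; value = 2*cos(4/3)/3 - 2*cos(11/6)/3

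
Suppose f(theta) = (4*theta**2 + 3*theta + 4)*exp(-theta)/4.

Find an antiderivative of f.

Recognize the product-rule pattern: f = u'v + uv' with u = -theta**2 - 11*theta/4 - 15/4, v = exp(-theta), so integration by parts undoes it.
Check: d/dtheta[(-4*theta**2 - 11*theta - 15)*exp(-theta)/4] = (4*theta**2 + 3*theta + 4)*exp(-theta)/4 = f(theta).

An antiderivative is F(theta) = (-4*theta**2 - 11*theta - 15)*exp(-theta)/4.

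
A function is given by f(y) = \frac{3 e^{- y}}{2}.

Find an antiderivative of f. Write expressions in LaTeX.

Whatever form F(y) takes, F'(y) = f(y) is non-negotiable.
Check: d/dy[- \frac{3 e^{- y}}{2}] = \frac{3 e^{- y}}{2} = f(y).

An antiderivative is F(y) = - \frac{3 e^{- y}}{2}.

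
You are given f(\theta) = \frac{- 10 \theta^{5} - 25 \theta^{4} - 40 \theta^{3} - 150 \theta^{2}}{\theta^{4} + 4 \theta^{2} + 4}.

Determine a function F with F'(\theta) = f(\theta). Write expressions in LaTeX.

f has the shape u'v + uv' for u = \frac{5}{2 \left(\frac{\theta^{2}}{2} + 1\right)} and v = - \theta^{4} - 5 \theta^{3} — it is the derivative of the product u*v.
Check: d/d\theta[- \frac{5 \theta^{3} \left(\theta + 5\right)}{\theta^{2} + 2}] = \frac{- 10 \theta^{5} - 25 \theta^{4} - 40 \theta^{3} - 150 \theta^{2}}{\theta^{4} + 4 \theta^{2} + 4} = f(\theta).

An antiderivative is F(\theta) = - \frac{5 \theta^{3} \left(\theta + 5\right)}{\theta^{2} + 2}.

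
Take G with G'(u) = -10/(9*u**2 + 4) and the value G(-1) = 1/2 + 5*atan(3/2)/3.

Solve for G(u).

Any candidate G(u) must reproduce the stated G'(u) exactly.
A general antiderivative is -5*atan(3*u/2)/3 + C.
The condition gives C = 1/2 + 5*atan(3/2)/3 - (5*atan(3/2)/3) = 1/2.
So G(u) = 1/2 - 5*atan(3*u/2)/3.
Check: d/du[1/2 - 5*atan(3*u/2)/3] = -10/(9*u**2 + 4) = G'(u).

G(u) = 1/2 - 5*atan(3*u/2)/3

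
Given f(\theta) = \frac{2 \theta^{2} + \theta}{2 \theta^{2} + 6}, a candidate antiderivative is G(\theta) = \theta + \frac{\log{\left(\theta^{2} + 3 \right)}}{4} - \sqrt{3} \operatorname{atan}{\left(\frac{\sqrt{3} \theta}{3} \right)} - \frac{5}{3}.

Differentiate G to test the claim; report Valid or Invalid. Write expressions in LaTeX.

Valid - the claim checks out under differentiation.

d/d\theta[G] = \frac{2 \theta^{2} + \theta}{2 \theta^{2} + 6}
This equals f(\theta) exactly, so the claim holds.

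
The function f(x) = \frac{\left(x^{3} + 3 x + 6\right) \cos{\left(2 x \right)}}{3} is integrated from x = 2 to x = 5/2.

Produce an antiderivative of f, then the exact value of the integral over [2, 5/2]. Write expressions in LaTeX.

Antiderivative: F(x) = \frac{4 x^{3} \sin{\left(2 x \right)} + 6 x^{2} \cos{\left(2 x \right)} + 6 x \sin{\left(2 x \right)} + 24 \sin{\left(2 x \right)} + 3 \cos{\left(2 x \right)}}{24}; value = \frac{203 \sin{\left(5 \right)}}{48} + \frac{27 \cos{\left(5 \right)}}{16} - \frac{9 \cos{\left(4 \right)}}{8} - \frac{17 \sin{\left(4 \right)}}{6}

An antiderivative F(x) passes only if d/dx[F] lands on f(x) exactly.
F(x) = \frac{4 x^{3} \sin{\left(2 x \right)} + 6 x^{2} \cos{\left(2 x \right)} + 6 x \sin{\left(2 x \right)} + 24 \sin{\left(2 x \right)} + 3 \cos{\left(2 x \right)}}{24} is an antiderivative of f.
Check: d/dx[\frac{4 x^{3} \sin{\left(2 x \right)} + 6 x^{2} \cos{\left(2 x \right)} + 6 x \sin{\left(2 x \right)} + 24 \sin{\left(2 x \right)} + 3 \cos{\left(2 x \right)}}{24}] = \frac{x^{3} \cos{\left(2 x \right)}}{3} + x \cos{\left(2 x \right)} + 2 \cos{\left(2 x \right)}, which equals f(x).
F(5/2) = \frac{203 \sin{\left(5 \right)}}{48} + \frac{27 \cos{\left(5 \right)}}{16}; F(2) = \frac{17 \sin{\left(4 \right)}}{6} + \frac{9 \cos{\left(4 \right)}}{8}.
Integral = F(5/2) - F(2) = \frac{203 \sin{\left(5 \right)}}{48} + \frac{27 \cos{\left(5 \right)}}{16} - \frac{9 \cos{\left(4 \right)}}{8} - \frac{17 \sin{\left(4 \right)}}{6}.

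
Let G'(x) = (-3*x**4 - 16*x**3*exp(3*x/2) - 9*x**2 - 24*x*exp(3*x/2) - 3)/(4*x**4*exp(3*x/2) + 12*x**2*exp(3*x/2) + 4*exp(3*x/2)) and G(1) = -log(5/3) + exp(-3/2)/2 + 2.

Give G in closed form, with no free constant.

Check a candidate G(x) by differentiating: d/dx[G] must match the given G'(x).
A general antiderivative is -log(x**4/3 + x**2 + 1/3) + exp(-3*x/2)/2 + C.
The condition gives C = -log(5/3) + exp(-3/2)/2 + 2 - (-log(5/3) + exp(-3/2)/2) = 2.
So G(x) = (-2*exp(3*x/2)*log(x**4/3 + x**2 + 1/3) + 4*exp(3*x/2) + 1)*exp(-3*x/2)/2.
Check: d/dx[(-2*exp(3*x/2)*log(x**4/3 + x**2 + 1/3) + 4*exp(3*x/2) + 1)*exp(-3*x/2)/2] = (-3*x**4 - 16*x**3*exp(3*x/2) - 9*x**2 - 24*x*exp(3*x/2) - 3)/(4*x**4*exp(3*x/2) + 12*x**2*exp(3*x/2) + 4*exp(3*x/2)) = G'(x).

G(x) = (-2*exp(3*x/2)*log(x**4/3 + x**2 + 1/3) + 4*exp(3*x/2) + 1)*exp(-3*x/2)/2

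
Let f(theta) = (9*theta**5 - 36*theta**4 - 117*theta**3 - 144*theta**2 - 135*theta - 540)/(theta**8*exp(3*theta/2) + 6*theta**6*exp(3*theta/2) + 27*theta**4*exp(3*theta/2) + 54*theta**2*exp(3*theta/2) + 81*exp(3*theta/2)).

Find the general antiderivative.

F(theta) = -6*(theta - 6)*exp(-3*theta/2)/(theta**4 + 3*theta**2 + 9) + C

Differentiate the proposed F(theta) back; it has to land on f(theta) exactly.
Check: d/dtheta[-6*(theta - 6)*exp(-3*theta/2)/(theta**4 + 3*theta**2 + 9)] = (9*theta**5 - 36*theta**4 - 117*theta**3 - 144*theta**2 - 135*theta - 540)/(theta**8*exp(3*theta/2) + 6*theta**6*exp(3*theta/2) + 27*theta**4*exp(3*theta/2) + 54*theta**2*exp(3*theta/2) + 81*exp(3*theta/2)) = f(theta).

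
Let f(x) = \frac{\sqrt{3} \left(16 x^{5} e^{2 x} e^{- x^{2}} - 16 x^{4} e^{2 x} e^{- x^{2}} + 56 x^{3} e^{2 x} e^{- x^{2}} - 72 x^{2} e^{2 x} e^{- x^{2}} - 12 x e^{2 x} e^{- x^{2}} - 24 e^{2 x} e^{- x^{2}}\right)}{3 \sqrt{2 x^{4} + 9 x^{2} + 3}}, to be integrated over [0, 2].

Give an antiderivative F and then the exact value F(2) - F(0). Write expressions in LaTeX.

Antiderivative: F(x) = - \frac{4 \sqrt{3} \sqrt{2 x^{4} + 9 x^{2} + 3} e^{- x^{2} + 2 x}}{3}; value = 4 - \frac{4 \sqrt{213}}{3}

Recognize the product-rule pattern: f = u'v + uv' with u = - 4 \sqrt{\frac{2 x^{4}}{3} + 3 x^{2} + 1}, v = e^{- x^{2} + 2 x}, so integration by parts undoes it.
F(x) = - \frac{4 \sqrt{3} \sqrt{2 x^{4} + 9 x^{2} + 3} e^{- x^{2} + 2 x}}{3} is an antiderivative of f.
Check: d/dx[- \frac{4 \sqrt{3} \sqrt{2 x^{4} + 9 x^{2} + 3} e^{- x^{2} + 2 x}}{3}] = \frac{16 \sqrt{3} x^{5} e^{2 x} e^{- x^{2}} - 16 \sqrt{3} x^{4} e^{2 x} e^{- x^{2}} + 56 \sqrt{3} x^{3} e^{2 x} e^{- x^{2}} - 72 \sqrt{3} x^{2} e^{2 x} e^{- x^{2}} - 12 \sqrt{3} x e^{2 x} e^{- x^{2}} - 24 \sqrt{3} e^{2 x} e^{- x^{2}}}{3 \sqrt{2 x^{4} + 9 x^{2} + 3}}, which equals f(x).
F(2) = - \frac{4 \sqrt{213}}{3}; F(0) = -4.
Integral = F(2) - F(0) = 4 - \frac{4 \sqrt{213}}{3}.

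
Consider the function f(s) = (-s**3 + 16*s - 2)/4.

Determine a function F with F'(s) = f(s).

Differentiate the proposed F(s) back; it has to land on f(s) exactly.
Check: d/ds[-s**4/16 + 2*s**2 - s/2] = -s**3/4 + 4*s - 1/2, which equals f(s).

An antiderivative is F(s) = -s**4/16 + 2*s**2 - s/2.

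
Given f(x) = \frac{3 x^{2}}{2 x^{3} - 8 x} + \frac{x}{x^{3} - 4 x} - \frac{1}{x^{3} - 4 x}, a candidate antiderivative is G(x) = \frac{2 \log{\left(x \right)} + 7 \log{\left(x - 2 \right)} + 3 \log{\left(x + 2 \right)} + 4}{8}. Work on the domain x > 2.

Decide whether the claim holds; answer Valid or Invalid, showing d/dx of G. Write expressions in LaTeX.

Valid. The derivative of G reproduces f.

d/dx[G] = \frac{3 x^{2} + 2 x - 2}{2 x^{3} - 8 x}
This equals f(x) exactly, so the claim holds.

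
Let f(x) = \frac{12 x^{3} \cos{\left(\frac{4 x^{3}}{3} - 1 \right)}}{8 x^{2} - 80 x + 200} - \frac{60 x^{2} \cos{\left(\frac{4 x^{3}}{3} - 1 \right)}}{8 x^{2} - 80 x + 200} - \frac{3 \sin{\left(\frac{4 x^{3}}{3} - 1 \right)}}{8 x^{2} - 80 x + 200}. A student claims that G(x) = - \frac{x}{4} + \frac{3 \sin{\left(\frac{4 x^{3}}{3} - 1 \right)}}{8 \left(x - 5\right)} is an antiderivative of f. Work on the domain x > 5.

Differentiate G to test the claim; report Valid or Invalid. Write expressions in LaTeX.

Invalid: d/dx[G] - f = - \frac{1}{4}, which is not 0.

d/dx[G] = \frac{12 x^{3} \cos{\left(\frac{4 x^{3}}{3} - 1 \right)} - 60 x^{2} \cos{\left(\frac{4 x^{3}}{3} - 1 \right)} - 2 x^{2} + 20 x - 3 \sin{\left(\frac{4 x^{3}}{3} - 1 \right)} - 50}{8 x^{2} - 80 x + 200}
d/dx[G] - f(x) = - \frac{1}{4} != 0.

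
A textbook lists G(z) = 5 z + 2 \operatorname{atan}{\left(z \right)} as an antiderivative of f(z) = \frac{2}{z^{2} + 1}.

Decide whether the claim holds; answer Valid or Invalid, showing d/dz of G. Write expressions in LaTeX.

Invalid: d/dz[G] - f = 5, which is not 0.

d/dz[G] = \frac{5 z^{2} + 7}{z^{2} + 1}
d/dz[G] - f(z) = 5 != 0.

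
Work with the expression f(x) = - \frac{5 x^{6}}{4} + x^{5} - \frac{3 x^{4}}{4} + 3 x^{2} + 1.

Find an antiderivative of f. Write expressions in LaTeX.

An antiderivative is F(x) = - \frac{x \left(75 x^{6} - 70 x^{5} + 63 x^{4} - 420 x^{2} - 420\right)}{420}.

The integrand splits into summands that can be handled one at a time.
Check: d/dx[- \frac{x \left(75 x^{6} - 70 x^{5} + 63 x^{4} - 420 x^{2} - 420\right)}{420}] = - \frac{5 x^{6}}{4} + x^{5} - \frac{3 x^{4}}{4} + 3 x^{2} + 1 = f(x).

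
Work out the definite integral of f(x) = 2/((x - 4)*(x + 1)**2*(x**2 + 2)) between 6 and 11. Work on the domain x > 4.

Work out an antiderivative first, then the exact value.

Antiderivative: F(x) = (2*x*log(x - 4) - 52*x*log(x + 1) + 25*x*log(x**2 + 2) + 2*log(x - 4) - 52*log(x + 1) + 25*log(x**2 + 2) + 60)/(450*x + 450); value = -26*log(12)/225 - log(38)/18 - 1/126 - log(2)/225 + 3*log(7)/25 + log(123)/18

The denominator factors as (x - 4)*(x + 1)**2*(x**2 + 2); partial fractions split f into directly integrable pieces: x/(9*(x**2 + 2)) - 26/(225*(x + 1)) - 2/(15*(x + 1)**2) + 1/(225*(x - 4)).
F(x) = (2*x*log(x - 4) - 52*x*log(x + 1) + 25*x*log(x**2 + 2) + 2*log(x - 4) - 52*log(x + 1) + 25*log(x**2 + 2) + 60)/(450*x + 450) is an antiderivative of f.
Check: d/dx[(2*x*log(x - 4) - 52*x*log(x + 1) + 25*x*log(x**2 + 2) + 2*log(x - 4) - 52*log(x + 1) + 25*log(x**2 + 2) + 60)/(450*x + 450)] = 2/(x**5 - 2*x**4 - 5*x**3 - 8*x**2 - 14*x - 8), which equals f(x).
F(11) = -26*log(12)/225 + log(7)/225 + 1/90 + log(123)/18; F(6) = -26*log(7)/225 + log(2)/225 + 2/105 + log(38)/18.
Integral = F(11) - F(6) = -26*log(12)/225 - log(38)/18 - 1/126 - log(2)/225 + 3*log(7)/25 + log(123)/18.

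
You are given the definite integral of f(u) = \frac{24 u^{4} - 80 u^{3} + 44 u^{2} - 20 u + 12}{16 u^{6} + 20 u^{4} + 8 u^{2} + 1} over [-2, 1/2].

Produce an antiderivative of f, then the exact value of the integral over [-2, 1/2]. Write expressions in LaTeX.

Antiderivative: F(u) = \frac{u + \frac{5}{2}}{u^{2} + \frac{1}{2}} + 5 \operatorname{atan}{\left(2 u \right)}; value = \frac{35}{9} + \frac{5 \pi}{4} + 5 \operatorname{atan}{\left(4 \right)}

A first test for any F(u): its u-derivative must equal f(u) identically.
F(u) = \frac{u + \frac{5}{2}}{u^{2} + \frac{1}{2}} + 5 \operatorname{atan}{\left(2 u \right)} is an antiderivative of f.
Check: d/du[\frac{u + \frac{5}{2}}{u^{2} + \frac{1}{2}} + 5 \operatorname{atan}{\left(2 u \right)}] = \frac{24 u^{4} - 80 u^{3} + 44 u^{2} - 20 u + 12}{16 u^{6} + 20 u^{4} + 8 u^{2} + 1} = f(u).
F(1/2) = \frac{5 \pi}{4} + 4; F(-2) = \frac{1}{9} - 5 \operatorname{atan}{\left(4 \right)}.
Integral = F(1/2) - F(-2) = \frac{35}{9} + \frac{5 \pi}{4} + 5 \operatorname{atan}{\left(4 \right)}.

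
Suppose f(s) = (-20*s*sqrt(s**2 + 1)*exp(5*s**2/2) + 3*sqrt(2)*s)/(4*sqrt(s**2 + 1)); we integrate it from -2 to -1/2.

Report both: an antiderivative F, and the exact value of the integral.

Check any antiderivative F(s) by computing F'(s) and comparing it with f(s).
F(s) = -(-3*sqrt(2)*sqrt(s**2 + 1) + 4*exp(5*s**2/2))/4 is an antiderivative of f.
Check: d/ds[-(-3*sqrt(2)*sqrt(s**2 + 1) + 4*exp(5*s**2/2))/4] = (-20*s*sqrt(s**2 + 1)*exp(5*s**2/2) + 3*sqrt(2)*s)/(4*sqrt(s**2 + 1)) = f(s).
F(-1/2) = -exp(5/8) + 3*sqrt(10)/8; F(-2) = -exp(10) + 3*sqrt(10)/4.
Integral = F(-1/2) - F(-2) = -exp(5/8) - 3*sqrt(10)/8 + exp(10).

Antiderivative: F(s) = -(-3*sqrt(2)*sqrt(s**2 + 1) + 4*exp(5*s**2/2))/4; value = -exp(5/8) - 3*sqrt(10)/8 + exp(10)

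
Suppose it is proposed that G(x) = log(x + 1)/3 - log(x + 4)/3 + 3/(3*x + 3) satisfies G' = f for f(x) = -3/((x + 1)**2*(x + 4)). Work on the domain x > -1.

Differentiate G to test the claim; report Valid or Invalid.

d/dx[G] = -3/(x**3 + 6*x**2 + 9*x + 4)
This equals f(x) exactly, so the claim holds.

Valid: G'(x) = f(x).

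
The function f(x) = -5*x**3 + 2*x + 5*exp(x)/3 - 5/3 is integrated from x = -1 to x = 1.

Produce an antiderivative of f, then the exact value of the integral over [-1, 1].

Antiderivative: F(x) = -(15*x**4 - 12*x**2 + 20*x - 20*exp(x))/12; value = -10/3 - 5*exp(-1)/3 + 5*exp(1)/3

Integrate term by term and add the pieces.
F(x) = -(15*x**4 - 12*x**2 + 20*x - 20*exp(x))/12 is an antiderivative of f.
Check: d/dx[-(15*x**4 - 12*x**2 + 20*x - 20*exp(x))/12] = -5*x**3 + 2*x + 5*exp(x)/3 - 5/3 = f(x).
F(1) = -23/12 + 5*exp(1)/3; F(-1) = 5*exp(-1)/3 + 17/12.
Integral = F(1) - F(-1) = -10/3 - 5*exp(-1)/3 + 5*exp(1)/3.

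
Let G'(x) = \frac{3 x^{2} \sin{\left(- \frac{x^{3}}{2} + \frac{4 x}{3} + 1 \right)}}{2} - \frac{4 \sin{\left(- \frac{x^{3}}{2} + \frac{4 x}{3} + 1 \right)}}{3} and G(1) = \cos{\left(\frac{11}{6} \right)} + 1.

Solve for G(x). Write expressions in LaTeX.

The substitution u = - \frac{x^{3}}{2} + \frac{4 x}{3} + 1 works: G'(x) is exactly (dG/du)*(du/dx) for that inner function.
A general antiderivative is \cos{\left(- \frac{x^{3}}{2} + \frac{4 x}{3} + 1 \right)} + C.
The condition gives C = \cos{\left(\frac{11}{6} \right)} + 1 - (\cos{\left(\frac{11}{6} \right)}) = 1.
So G(x) = \cos{\left(- \frac{x^{3}}{2} + \frac{4 x}{3} + 1 \right)} + 1.
Check: d/dx[\cos{\left(- \frac{x^{3}}{2} + \frac{4 x}{3} + 1 \right)} + 1] = \frac{3 x^{2} \sin{\left(- \frac{x^{3}}{2} + \frac{4 x}{3} + 1 \right)}}{2} - \frac{4 \sin{\left(- \frac{x^{3}}{2} + \frac{4 x}{3} + 1 \right)}}{3} = G'(x).

G(x) = \cos{\left(- \frac{x^{3}}{2} + \frac{4 x}{3} + 1 \right)} + 1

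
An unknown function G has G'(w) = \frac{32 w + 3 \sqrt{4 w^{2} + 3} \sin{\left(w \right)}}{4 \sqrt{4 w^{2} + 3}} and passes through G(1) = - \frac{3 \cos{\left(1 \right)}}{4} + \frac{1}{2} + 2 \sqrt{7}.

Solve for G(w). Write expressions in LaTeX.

For G(w) to be correct, d/dw[G] must agree with the stated G'(w) identically.
A general antiderivative is 2 \sqrt{4 w^{2} + 3} - \frac{3 \cos{\left(w \right)}}{4} + C.
The condition gives C = - \frac{3 \cos{\left(1 \right)}}{4} + \frac{1}{2} + 2 \sqrt{7} - (- \frac{3 \cos{\left(1 \right)}}{4} + 2 \sqrt{7}) = \frac{1}{2}.
So G(w) = \frac{8 \sqrt{4 w^{2} + 3} - 3 \cos{\left(w \right)} + 2}{4}.
Check: d/dw[\frac{8 \sqrt{4 w^{2} + 3} - 3 \cos{\left(w \right)} + 2}{4}] = \frac{32 w + 3 \sqrt{4 w^{2} + 3} \sin{\left(w \right)}}{4 \sqrt{4 w^{2} + 3}} = G'(w).

G(w) = \frac{8 \sqrt{4 w^{2} + 3} - 3 \cos{\left(w \right)} + 2}{4}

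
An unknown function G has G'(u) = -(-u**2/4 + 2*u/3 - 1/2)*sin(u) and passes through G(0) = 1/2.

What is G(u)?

The proposed G(u) is checked by its d/du: the result must match the given G'(u).
A general antiderivative is -u**2*cos(u)/4 + u*sin(u)/2 + 2*u*cos(u)/3 - 2*sin(u)/3 + C.
The condition gives C = 1/2 - (0) = 1/2.
So G(u) = (-3*u**2*cos(u) + 6*u*sin(u) + 8*u*cos(u) - 8*sin(u) + 6)/12.
Check: d/du[(-3*u**2*cos(u) + 6*u*sin(u) + 8*u*cos(u) - 8*sin(u) + 6)/12] = u**2*sin(u)/4 - 2*u*sin(u)/3 + sin(u)/2, which equals G'(u).

G(u) = (-3*u**2*cos(u) + 6*u*sin(u) + 8*u*cos(u) - 8*sin(u) + 6)/12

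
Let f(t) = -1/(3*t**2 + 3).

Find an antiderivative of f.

For F(t) to be correct the identity F'(t) - f(t) = 0 must hold.
Check: d/dt[-atan(t)/3] = -1/(3*t**2 + 3) = f(t).

An antiderivative is F(t) = -atan(t)/3.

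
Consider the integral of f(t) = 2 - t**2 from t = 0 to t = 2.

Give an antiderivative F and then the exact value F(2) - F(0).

Differentiate the proposed F(t) back; it has to land on f(t) exactly.
F(t) = -t**3/3 + 2*t is an antiderivative of f.
Check: d/dt[-t**3/3 + 2*t] = 2 - t**2 = f(t).
F(2) = 4/3; F(0) = 0.
Integral = F(2) - F(0) = 4/3.

Antiderivative: F(t) = -t**3/3 + 2*t; value = 4/3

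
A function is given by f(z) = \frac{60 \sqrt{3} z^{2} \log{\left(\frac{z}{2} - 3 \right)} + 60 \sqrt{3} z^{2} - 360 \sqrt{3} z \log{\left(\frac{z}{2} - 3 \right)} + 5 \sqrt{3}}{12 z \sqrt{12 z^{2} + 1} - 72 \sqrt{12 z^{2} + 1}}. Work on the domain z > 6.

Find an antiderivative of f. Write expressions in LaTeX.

f has the shape u'v + uv' for u = \frac{5 \sqrt{4 z^{2} + \frac{1}{3}}}{4} and v = \log{\left(\frac{z}{2} - 3 \right)} — it is the derivative of the product u*v.
Check: d/dz[\frac{5 \sqrt{3} \sqrt{12 z^{2} + 1} \log{\left(\frac{z}{2} - 3 \right)}}{12}] = \frac{60 \sqrt{3} z^{2} \log{\left(\frac{z}{2} - 3 \right)} + 60 \sqrt{3} z^{2} - 360 \sqrt{3} z \log{\left(\frac{z}{2} - 3 \right)} + 5 \sqrt{3}}{12 z \sqrt{12 z^{2} + 1} - 72 \sqrt{12 z^{2} + 1}} = f(z).

An antiderivative is F(z) = \frac{5 \sqrt{3} \sqrt{12 z^{2} + 1} \log{\left(\frac{z}{2} - 3 \right)}}{12}.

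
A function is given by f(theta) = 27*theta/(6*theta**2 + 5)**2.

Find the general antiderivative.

The substitution u = 2*theta**2 + 5/3 works: f is exactly (dF/du)*(du/dtheta) for that inner function.
Check: d/dtheta[-3/(4*(2*theta**2 + 5/3))] = 27*theta/(36*theta**4 + 60*theta**2 + 25), which equals f(theta).

F(theta) = -3/(4*(2*theta**2 + 5/3)) + C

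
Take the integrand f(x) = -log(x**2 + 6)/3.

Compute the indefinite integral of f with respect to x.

F(x) = -x*log(x**2 + 6)/3 + 2*x/3 - 2*sqrt(6)*atan(sqrt(6)*x/6)/3 + C

Any candidate F(x) must reproduce f(x) exactly when differentiated.
Check: d/dx[-x*log(x**2 + 6)/3 + 2*x/3 - 2*sqrt(6)*atan(sqrt(6)*x/6)/3] = -log(x**2 + 6)/3 = f(x).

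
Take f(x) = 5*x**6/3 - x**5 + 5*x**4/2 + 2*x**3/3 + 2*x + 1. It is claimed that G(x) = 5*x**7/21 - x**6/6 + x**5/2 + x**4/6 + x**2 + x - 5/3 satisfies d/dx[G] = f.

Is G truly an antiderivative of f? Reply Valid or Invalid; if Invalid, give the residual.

d/dx[G] = 5*x**6/3 - x**5 + 5*x**4/2 + 2*x**3/3 + 2*x + 1
This equals f(x) exactly, so the claim holds.

Valid: G'(x) = f(x).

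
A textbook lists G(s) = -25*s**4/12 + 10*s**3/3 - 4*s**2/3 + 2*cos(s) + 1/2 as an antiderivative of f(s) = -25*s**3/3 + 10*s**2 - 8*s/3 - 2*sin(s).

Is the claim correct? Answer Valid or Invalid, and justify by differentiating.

Valid. The derivative of G reproduces f.

d/ds[G] = -25*s**3/3 + 10*s**2 - 8*s/3 - 2*sin(s)
This equals f(s) exactly, so the claim holds.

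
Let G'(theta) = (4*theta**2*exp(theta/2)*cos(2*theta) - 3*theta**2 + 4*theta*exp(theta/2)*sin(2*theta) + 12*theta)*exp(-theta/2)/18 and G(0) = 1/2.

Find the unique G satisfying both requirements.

G(theta) = theta**2*(sin(2*theta)/3 + exp(-theta/2))/3 + 1/2

Recognize the product-rule pattern: G'(theta) = u'v + uv' with u = theta**2/3, v = sin(2*theta)/3 + exp(-theta/2), so integration by parts undoes it.
A general antiderivative is theta**2*(sin(2*theta)/3 + exp(-theta/2))/3 + C.
The condition gives C = 1/2 - (0) = 1/2.
So G(theta) = theta**2*(sin(2*theta)/3 + exp(-theta/2))/3 + 1/2.
Check: d/dtheta[theta**2*(sin(2*theta)/3 + exp(-theta/2))/3 + 1/2] = (4*theta**2*exp(theta/2)*cos(2*theta) - 3*theta**2 + 4*theta*exp(theta/2)*sin(2*theta) + 12*theta)*exp(-theta/2)/18 = G'(theta).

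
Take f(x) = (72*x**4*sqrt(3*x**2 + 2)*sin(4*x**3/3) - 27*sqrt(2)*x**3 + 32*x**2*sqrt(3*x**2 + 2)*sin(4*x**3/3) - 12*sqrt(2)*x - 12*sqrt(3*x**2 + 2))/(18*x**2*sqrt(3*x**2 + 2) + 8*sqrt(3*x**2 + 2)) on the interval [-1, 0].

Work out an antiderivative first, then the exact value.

A first test for any F(x): its x-derivative must equal f(x) identically.
F(x) = sqrt(2)*(-sqrt(3*x**2 + 2) - sqrt(2)*cos(4*x**3/3) - sqrt(2)*atan(3*x/2))/2 is an antiderivative of f.
Check: d/dx[sqrt(2)*(-sqrt(3*x**2 + 2) - sqrt(2)*cos(4*x**3/3) - sqrt(2)*atan(3*x/2))/2] = (72*x**4*sqrt(3*x**2 + 2)*sin(4*x**3/3) - 27*sqrt(2)*x**3 + 32*x**2*sqrt(3*x**2 + 2)*sin(4*x**3/3) - 12*sqrt(2)*x - 12*sqrt(3*x**2 + 2))/(18*x**2*sqrt(3*x**2 + 2) + 8*sqrt(3*x**2 + 2)) = f(x).
F(0) = -2; F(-1) = -sqrt(10)/2 - cos(4/3) + atan(3/2).
Integral = F(0) - F(-1) = -2 - atan(3/2) + cos(4/3) + sqrt(10)/2.

Antiderivative: F(x) = sqrt(2)*(-sqrt(3*x**2 + 2) - sqrt(2)*cos(4*x**3/3) - sqrt(2)*atan(3*x/2))/2; value = -2 - atan(3/2) + cos(4/3) + sqrt(10)/2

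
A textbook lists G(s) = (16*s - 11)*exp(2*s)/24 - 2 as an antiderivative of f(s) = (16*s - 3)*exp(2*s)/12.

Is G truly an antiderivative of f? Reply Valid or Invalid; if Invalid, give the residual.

d/ds[G] = 4*s*exp(2*s)/3 - exp(2*s)/4
This equals f(s) exactly, so the claim holds.

Valid: G'(s) = f(s).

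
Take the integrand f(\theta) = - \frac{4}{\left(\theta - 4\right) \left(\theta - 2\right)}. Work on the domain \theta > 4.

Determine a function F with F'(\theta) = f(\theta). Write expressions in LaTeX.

An antiderivative is F(\theta) = 2 \left(- \log{\left(\theta - 4 \right)} + \log{\left(\theta - 2 \right)}\right).

Factor the denominator (\left(\theta - 4\right) \left(\theta - 2\right)) and decompose: f = \frac{2}{\theta - 2} - \frac{2}{\theta - 4}; each piece integrates to a log, atan, or power term.
Check: d/d\theta[2 \left(- \log{\left(\theta - 4 \right)} + \log{\left(\theta - 2 \right)}\right)] = - \frac{4}{\theta^{2} - 6 \theta + 8}, which equals f(\theta).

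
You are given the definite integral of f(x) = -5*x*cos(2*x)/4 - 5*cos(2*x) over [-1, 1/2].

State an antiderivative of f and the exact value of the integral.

The integrand splits into summands that can be handled one at a time.
F(x) = 5*(-2*x*sin(2*x) - 8*sin(2*x) - cos(2*x))/16 is an antiderivative of f.
Check: d/dx[5*(-2*x*sin(2*x) - 8*sin(2*x) - cos(2*x))/16] = -5*x*cos(2*x)/4 - 5*cos(2*x) = f(x).
F(1/2) = -45*sin(1)/16 - 5*cos(1)/16; F(-1) = -5*cos(2)/16 + 15*sin(2)/8.
Integral = F(1/2) - F(-1) = -45*sin(1)/16 - 15*sin(2)/8 - 5*cos(1)/16 + 5*cos(2)/16.

Antiderivative: F(x) = 5*(-2*x*sin(2*x) - 8*sin(2*x) - cos(2*x))/16; value = -45*sin(1)/16 - 15*sin(2)/8 - 5*cos(1)/16 + 5*cos(2)/16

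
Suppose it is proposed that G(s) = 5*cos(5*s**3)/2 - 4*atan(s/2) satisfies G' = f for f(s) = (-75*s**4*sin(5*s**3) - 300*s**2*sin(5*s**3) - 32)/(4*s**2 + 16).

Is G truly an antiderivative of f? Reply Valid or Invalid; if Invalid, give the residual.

Invalid: d/ds[G] - f = -75*s**2*sin(5*s**3)/4, which is not 0.

d/ds[G] = (-75*s**4*sin(5*s**3) - 300*s**2*sin(5*s**3) - 16)/(2*s**2 + 8)
d/ds[G] - f(s) = -75*s**2*sin(5*s**3)/4 != 0.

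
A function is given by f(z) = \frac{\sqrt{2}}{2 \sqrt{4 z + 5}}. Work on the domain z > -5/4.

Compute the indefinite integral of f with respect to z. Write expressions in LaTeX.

F(z) = \frac{\sqrt{2} \sqrt{4 z + 5}}{4} + C

Any candidate F(z) must reproduce f(z) exactly when differentiated.
Check: d/dz[\frac{\sqrt{2} \sqrt{4 z + 5}}{4}] = \frac{\sqrt{2}}{2 \sqrt{4 z + 5}} = f(z).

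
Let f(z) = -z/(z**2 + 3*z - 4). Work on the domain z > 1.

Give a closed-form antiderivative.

An antiderivative is F(z) = (-log(z - 1) - 4*log(z + 4))/5.

The denominator factors as (z - 1)*(z + 4); partial fractions split f into directly integrable pieces: -4/(5*(z + 4)) - 1/(5*(z - 1)).
Check: d/dz[(-log(z - 1) - 4*log(z + 4))/5] = -z/(z**2 + 3*z - 4) = f(z).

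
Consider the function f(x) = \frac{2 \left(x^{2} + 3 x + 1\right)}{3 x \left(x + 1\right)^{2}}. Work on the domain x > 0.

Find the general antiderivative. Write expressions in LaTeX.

F(x) = \frac{2 \log{\left(x \right)}}{3} - \frac{2}{3 x + 3} + C

The denominator factors as 3 x \left(x + 1\right)^{2}; partial fractions split f into directly integrable pieces: \frac{2}{3 \left(x + 1\right)^{2}} + \frac{2}{3 x}.
Check: d/dx[\frac{2 \log{\left(x \right)}}{3} - \frac{2}{3 x + 3}] = \frac{2 x^{2} + 6 x + 2}{3 x^{3} + 6 x^{2} + 3 x}, which equals f(x).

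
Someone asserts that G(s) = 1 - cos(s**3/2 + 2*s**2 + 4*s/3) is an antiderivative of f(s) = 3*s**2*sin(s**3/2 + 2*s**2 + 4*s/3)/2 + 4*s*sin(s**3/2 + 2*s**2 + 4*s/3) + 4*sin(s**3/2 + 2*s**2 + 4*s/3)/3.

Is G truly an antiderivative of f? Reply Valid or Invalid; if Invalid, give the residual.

d/ds[G] = 3*s**2*sin(s**3/2 + 2*s**2 + 4*s/3)/2 + 4*s*sin(s**3/2 + 2*s**2 + 4*s/3) + 4*sin(s**3/2 + 2*s**2 + 4*s/3)/3
This equals f(s) exactly, so the claim holds.

Valid: G'(s) = f(s).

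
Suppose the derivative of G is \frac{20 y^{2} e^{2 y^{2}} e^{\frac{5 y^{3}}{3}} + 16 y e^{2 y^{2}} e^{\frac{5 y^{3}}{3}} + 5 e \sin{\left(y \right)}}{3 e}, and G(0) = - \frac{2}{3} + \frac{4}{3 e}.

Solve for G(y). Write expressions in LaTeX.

G(y) = \frac{4 e^{2 y^{2}} e^{\frac{5 y^{3}}{3}}}{3 e} - \frac{5 \cos{\left(y \right)}}{3} + 1

The proposed G(y) is checked by its d/dy: the result must match the given G'(y).
A general antiderivative is \frac{4 e^{\frac{5 y^{3}}{3} + 2 y^{2} - 1}}{3} - \frac{5 \cos{\left(y \right)}}{3} + C.
The condition gives C = - \frac{2}{3} + \frac{4}{3 e} - (- \frac{5}{3} + \frac{4}{3 e}) = 1.
So G(y) = \frac{4 e^{2 y^{2}} e^{\frac{5 y^{3}}{3}}}{3 e} - \frac{5 \cos{\left(y \right)}}{3} + 1.
Check: d/dy[\frac{4 e^{2 y^{2}} e^{\frac{5 y^{3}}{3}}}{3 e} - \frac{5 \cos{\left(y \right)}}{3} + 1] = \frac{20 y^{2} e^{2 y^{2}} e^{\frac{5 y^{3}}{3}} + 16 y e^{2 y^{2}} e^{\frac{5 y^{3}}{3}} + 5 e \sin{\left(y \right)}}{3 e} = G'(y).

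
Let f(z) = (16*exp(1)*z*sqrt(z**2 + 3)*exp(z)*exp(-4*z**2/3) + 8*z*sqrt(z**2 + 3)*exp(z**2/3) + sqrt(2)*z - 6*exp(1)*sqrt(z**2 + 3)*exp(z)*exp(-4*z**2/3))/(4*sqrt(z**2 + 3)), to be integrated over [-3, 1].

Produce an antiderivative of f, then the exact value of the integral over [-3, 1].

Antiderivative: F(z) = sqrt(z**2/2 + 3/2)/2 + 3*exp(z**2/3) - 3*exp(-4*z**2/3 + z + 1)/2; value = -3*exp(3) - 3*exp(2/3)/2 - sqrt(6)/2 + 3*exp(-14)/2 + sqrt(2)/2 + 3*exp(1/3)

Differentiate the proposed F(z) back; it has to land on f(z) exactly.
F(z) = sqrt(z**2/2 + 3/2)/2 + 3*exp(z**2/3) - 3*exp(-4*z**2/3 + z + 1)/2 is an antiderivative of f.
Check: d/dz[sqrt(z**2/2 + 3/2)/2 + 3*exp(z**2/3) - 3*exp(-4*z**2/3 + z + 1)/2] = (16*exp(1)*z*sqrt(z**2 + 3)*exp(z)*exp(-4*z**2/3) + 8*z*sqrt(z**2 + 3)*exp(z**2/3) + sqrt(2)*z - 6*exp(1)*sqrt(z**2 + 3)*exp(z)*exp(-4*z**2/3))/(4*sqrt(z**2 + 3)) = f(z).
F(1) = -3*exp(2/3)/2 + sqrt(2)/2 + 3*exp(1/3); F(-3) = -3*exp(-14)/2 + sqrt(6)/2 + 3*exp(3).
Integral = F(1) - F(-3) = -3*exp(3) - 3*exp(2/3)/2 - sqrt(6)/2 + 3*exp(-14)/2 + sqrt(2)/2 + 3*exp(1/3).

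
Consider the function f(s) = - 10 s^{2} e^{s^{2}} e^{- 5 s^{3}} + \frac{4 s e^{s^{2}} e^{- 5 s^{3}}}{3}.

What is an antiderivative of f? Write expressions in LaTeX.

f matches the chain-rule pattern g'(h)*h' with inner function h(s) = - 5 s^{3} + s^{2}; substituting u = h(s) collapses the integral.
Check: d/ds[\frac{2 e^{s^{2}} e^{- 5 s^{3}}}{3}] = \frac{\left(- 30 s^{2} e^{s^{2}} + 4 s e^{s^{2}}\right) e^{- 5 s^{3}}}{3}, which equals f(s).

An antiderivative is F(s) = \frac{2 e^{s^{2}} e^{- 5 s^{3}}}{3}.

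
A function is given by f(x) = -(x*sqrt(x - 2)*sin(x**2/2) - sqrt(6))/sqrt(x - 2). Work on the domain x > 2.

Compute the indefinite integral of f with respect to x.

F(x) = 4*sqrt(3*x/2 - 3) + cos(x**2/2) + C

Differentiate the proposed F(x) back; it has to land on f(x) exactly.
Check: d/dx[4*sqrt(3*x/2 - 3) + cos(x**2/2)] = (-x*sqrt(x - 2)*sin(x**2/2) + sqrt(6))/sqrt(x - 2), which equals f(x).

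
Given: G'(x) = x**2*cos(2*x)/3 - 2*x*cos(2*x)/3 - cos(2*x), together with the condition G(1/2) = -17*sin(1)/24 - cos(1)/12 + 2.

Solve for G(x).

Integrate term by term and add the pieces.
A general antiderivative is x**2*sin(2*x)/6 - x*sin(2*x)/3 + x*cos(2*x)/6 - 7*sin(2*x)/12 - cos(2*x)/6 + C.
The condition gives C = -17*sin(1)/24 - cos(1)/12 + 2 - (-17*sin(1)/24 - cos(1)/12) = 2.
So G(x) = x**2*sin(2*x)/6 - x*sin(2*x)/3 + x*cos(2*x)/6 - 7*sin(2*x)/12 - cos(2*x)/6 + 2.
Check: d/dx[x**2*sin(2*x)/6 - x*sin(2*x)/3 + x*cos(2*x)/6 - 7*sin(2*x)/12 - cos(2*x)/6 + 2] = x**2*cos(2*x)/3 - 2*x*cos(2*x)/3 - cos(2*x) = G'(x).

G(x) = x**2*sin(2*x)/6 - x*sin(2*x)/3 + x*cos(2*x)/6 - 7*sin(2*x)/12 - cos(2*x)/6 + 2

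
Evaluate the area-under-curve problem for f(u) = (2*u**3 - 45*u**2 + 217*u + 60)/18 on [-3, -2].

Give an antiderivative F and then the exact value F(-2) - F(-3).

The substitution w = -u**2/3 + 5*u + 4/3 works: f is exactly (dF/dw)*(dw/du) for that inner function.
F(u) = u**4/36 - 5*u**3/6 + 217*u**2/36 + 10*u/3 is an antiderivative of f.
Check: d/du[u**4/36 - 5*u**3/6 + 217*u**2/36 + 10*u/3] = u**3/9 - 5*u**2/2 + 217*u/18 + 10/3, which equals f(u).
F(-2) = 221/9; F(-3) = 69.
Integral = F(-2) - F(-3) = -400/9.

Antiderivative: F(u) = u**4/36 - 5*u**3/6 + 217*u**2/36 + 10*u/3; value = -400/9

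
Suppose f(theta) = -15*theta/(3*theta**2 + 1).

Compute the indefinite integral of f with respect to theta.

The substitution u = theta**2 + 1/3 works: f is exactly (dF/du)*(du/dtheta) for that inner function.
Check: d/dtheta[-5*log(theta**2 + 1/3)/2] = -15*theta/(3*theta**2 + 1) = f(theta).

F(theta) = -5*log(theta**2 + 1/3)/2 + C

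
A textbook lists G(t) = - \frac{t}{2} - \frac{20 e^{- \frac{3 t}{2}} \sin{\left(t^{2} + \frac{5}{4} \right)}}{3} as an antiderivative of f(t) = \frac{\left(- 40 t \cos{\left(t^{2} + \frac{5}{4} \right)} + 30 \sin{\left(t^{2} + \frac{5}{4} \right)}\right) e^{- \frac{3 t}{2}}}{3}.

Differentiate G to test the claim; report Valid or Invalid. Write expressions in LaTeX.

d/dt[G] = \frac{\left(- 80 t \cos{\left(t^{2} + \frac{5}{4} \right)} - 3 e^{\frac{3 t}{2}} + 60 \sin{\left(t^{2} + \frac{5}{4} \right)}\right) e^{- \frac{3 t}{2}}}{6}
d/dt[G] - f(t) = - \frac{1}{2} != 0.

Invalid: d/dt[G] - f = - \frac{1}{2}, which is not 0.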